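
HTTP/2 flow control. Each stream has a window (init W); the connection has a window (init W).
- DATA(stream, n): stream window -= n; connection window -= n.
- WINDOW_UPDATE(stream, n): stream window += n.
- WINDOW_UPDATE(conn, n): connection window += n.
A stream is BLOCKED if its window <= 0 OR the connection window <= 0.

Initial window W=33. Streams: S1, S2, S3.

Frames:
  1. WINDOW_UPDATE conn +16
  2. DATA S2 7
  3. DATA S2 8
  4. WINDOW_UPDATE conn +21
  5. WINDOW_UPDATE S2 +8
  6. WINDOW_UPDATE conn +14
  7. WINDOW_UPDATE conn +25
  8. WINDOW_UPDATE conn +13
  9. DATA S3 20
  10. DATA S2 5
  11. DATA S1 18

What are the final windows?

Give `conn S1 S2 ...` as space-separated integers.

Op 1: conn=49 S1=33 S2=33 S3=33 blocked=[]
Op 2: conn=42 S1=33 S2=26 S3=33 blocked=[]
Op 3: conn=34 S1=33 S2=18 S3=33 blocked=[]
Op 4: conn=55 S1=33 S2=18 S3=33 blocked=[]
Op 5: conn=55 S1=33 S2=26 S3=33 blocked=[]
Op 6: conn=69 S1=33 S2=26 S3=33 blocked=[]
Op 7: conn=94 S1=33 S2=26 S3=33 blocked=[]
Op 8: conn=107 S1=33 S2=26 S3=33 blocked=[]
Op 9: conn=87 S1=33 S2=26 S3=13 blocked=[]
Op 10: conn=82 S1=33 S2=21 S3=13 blocked=[]
Op 11: conn=64 S1=15 S2=21 S3=13 blocked=[]

Answer: 64 15 21 13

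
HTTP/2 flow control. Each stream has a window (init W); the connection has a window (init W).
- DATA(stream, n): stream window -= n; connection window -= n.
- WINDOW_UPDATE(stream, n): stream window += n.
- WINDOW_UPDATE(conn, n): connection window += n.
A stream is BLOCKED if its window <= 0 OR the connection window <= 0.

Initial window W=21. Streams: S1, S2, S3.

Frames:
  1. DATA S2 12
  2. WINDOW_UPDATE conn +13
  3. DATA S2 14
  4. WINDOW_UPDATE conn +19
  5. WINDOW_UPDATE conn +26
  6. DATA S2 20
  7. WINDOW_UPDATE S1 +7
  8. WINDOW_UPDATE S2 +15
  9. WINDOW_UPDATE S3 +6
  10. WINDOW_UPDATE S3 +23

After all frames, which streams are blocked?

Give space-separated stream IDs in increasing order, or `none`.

Answer: S2

Derivation:
Op 1: conn=9 S1=21 S2=9 S3=21 blocked=[]
Op 2: conn=22 S1=21 S2=9 S3=21 blocked=[]
Op 3: conn=8 S1=21 S2=-5 S3=21 blocked=[2]
Op 4: conn=27 S1=21 S2=-5 S3=21 blocked=[2]
Op 5: conn=53 S1=21 S2=-5 S3=21 blocked=[2]
Op 6: conn=33 S1=21 S2=-25 S3=21 blocked=[2]
Op 7: conn=33 S1=28 S2=-25 S3=21 blocked=[2]
Op 8: conn=33 S1=28 S2=-10 S3=21 blocked=[2]
Op 9: conn=33 S1=28 S2=-10 S3=27 blocked=[2]
Op 10: conn=33 S1=28 S2=-10 S3=50 blocked=[2]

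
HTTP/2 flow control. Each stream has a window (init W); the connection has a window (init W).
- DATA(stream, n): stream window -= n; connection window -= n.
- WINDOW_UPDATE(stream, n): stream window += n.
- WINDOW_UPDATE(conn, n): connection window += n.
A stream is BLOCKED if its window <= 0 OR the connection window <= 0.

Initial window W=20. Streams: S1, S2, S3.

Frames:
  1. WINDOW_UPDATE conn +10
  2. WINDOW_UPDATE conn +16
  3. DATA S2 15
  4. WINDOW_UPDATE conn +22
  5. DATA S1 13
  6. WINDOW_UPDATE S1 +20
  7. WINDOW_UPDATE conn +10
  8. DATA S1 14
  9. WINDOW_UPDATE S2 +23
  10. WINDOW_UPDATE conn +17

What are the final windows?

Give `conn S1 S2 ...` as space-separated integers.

Answer: 53 13 28 20

Derivation:
Op 1: conn=30 S1=20 S2=20 S3=20 blocked=[]
Op 2: conn=46 S1=20 S2=20 S3=20 blocked=[]
Op 3: conn=31 S1=20 S2=5 S3=20 blocked=[]
Op 4: conn=53 S1=20 S2=5 S3=20 blocked=[]
Op 5: conn=40 S1=7 S2=5 S3=20 blocked=[]
Op 6: conn=40 S1=27 S2=5 S3=20 blocked=[]
Op 7: conn=50 S1=27 S2=5 S3=20 blocked=[]
Op 8: conn=36 S1=13 S2=5 S3=20 blocked=[]
Op 9: conn=36 S1=13 S2=28 S3=20 blocked=[]
Op 10: conn=53 S1=13 S2=28 S3=20 blocked=[]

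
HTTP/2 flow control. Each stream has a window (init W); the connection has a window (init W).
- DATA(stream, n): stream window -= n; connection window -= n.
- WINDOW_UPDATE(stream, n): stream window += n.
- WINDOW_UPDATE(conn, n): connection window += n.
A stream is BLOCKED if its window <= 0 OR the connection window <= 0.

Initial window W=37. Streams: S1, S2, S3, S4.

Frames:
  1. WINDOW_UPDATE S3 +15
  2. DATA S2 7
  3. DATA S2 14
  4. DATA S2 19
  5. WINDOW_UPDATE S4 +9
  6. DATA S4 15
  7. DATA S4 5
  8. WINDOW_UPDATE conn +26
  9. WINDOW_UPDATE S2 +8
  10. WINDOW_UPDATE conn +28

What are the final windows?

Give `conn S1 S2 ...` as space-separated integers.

Answer: 31 37 5 52 26

Derivation:
Op 1: conn=37 S1=37 S2=37 S3=52 S4=37 blocked=[]
Op 2: conn=30 S1=37 S2=30 S3=52 S4=37 blocked=[]
Op 3: conn=16 S1=37 S2=16 S3=52 S4=37 blocked=[]
Op 4: conn=-3 S1=37 S2=-3 S3=52 S4=37 blocked=[1, 2, 3, 4]
Op 5: conn=-3 S1=37 S2=-3 S3=52 S4=46 blocked=[1, 2, 3, 4]
Op 6: conn=-18 S1=37 S2=-3 S3=52 S4=31 blocked=[1, 2, 3, 4]
Op 7: conn=-23 S1=37 S2=-3 S3=52 S4=26 blocked=[1, 2, 3, 4]
Op 8: conn=3 S1=37 S2=-3 S3=52 S4=26 blocked=[2]
Op 9: conn=3 S1=37 S2=5 S3=52 S4=26 blocked=[]
Op 10: conn=31 S1=37 S2=5 S3=52 S4=26 blocked=[]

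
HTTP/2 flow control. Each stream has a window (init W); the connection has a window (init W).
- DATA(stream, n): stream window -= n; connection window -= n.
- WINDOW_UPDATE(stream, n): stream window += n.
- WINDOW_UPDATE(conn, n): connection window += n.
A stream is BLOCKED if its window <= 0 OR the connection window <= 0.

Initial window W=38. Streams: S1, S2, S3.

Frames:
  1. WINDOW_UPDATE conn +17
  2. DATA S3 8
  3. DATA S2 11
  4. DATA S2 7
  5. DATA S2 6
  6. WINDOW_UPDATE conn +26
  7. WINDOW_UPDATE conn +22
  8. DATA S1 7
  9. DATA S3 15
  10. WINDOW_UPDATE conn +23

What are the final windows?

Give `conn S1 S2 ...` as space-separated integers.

Answer: 72 31 14 15

Derivation:
Op 1: conn=55 S1=38 S2=38 S3=38 blocked=[]
Op 2: conn=47 S1=38 S2=38 S3=30 blocked=[]
Op 3: conn=36 S1=38 S2=27 S3=30 blocked=[]
Op 4: conn=29 S1=38 S2=20 S3=30 blocked=[]
Op 5: conn=23 S1=38 S2=14 S3=30 blocked=[]
Op 6: conn=49 S1=38 S2=14 S3=30 blocked=[]
Op 7: conn=71 S1=38 S2=14 S3=30 blocked=[]
Op 8: conn=64 S1=31 S2=14 S3=30 blocked=[]
Op 9: conn=49 S1=31 S2=14 S3=15 blocked=[]
Op 10: conn=72 S1=31 S2=14 S3=15 blocked=[]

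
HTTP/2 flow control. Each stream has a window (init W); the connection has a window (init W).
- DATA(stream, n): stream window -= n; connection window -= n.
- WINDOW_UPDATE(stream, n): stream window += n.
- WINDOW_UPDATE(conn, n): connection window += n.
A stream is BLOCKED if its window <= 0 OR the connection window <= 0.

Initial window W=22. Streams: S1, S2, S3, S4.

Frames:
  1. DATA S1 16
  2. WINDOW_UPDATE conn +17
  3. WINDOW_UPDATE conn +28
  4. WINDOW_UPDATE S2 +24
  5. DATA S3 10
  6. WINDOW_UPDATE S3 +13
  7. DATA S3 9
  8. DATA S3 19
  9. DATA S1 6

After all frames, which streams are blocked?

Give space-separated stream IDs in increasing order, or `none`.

Op 1: conn=6 S1=6 S2=22 S3=22 S4=22 blocked=[]
Op 2: conn=23 S1=6 S2=22 S3=22 S4=22 blocked=[]
Op 3: conn=51 S1=6 S2=22 S3=22 S4=22 blocked=[]
Op 4: conn=51 S1=6 S2=46 S3=22 S4=22 blocked=[]
Op 5: conn=41 S1=6 S2=46 S3=12 S4=22 blocked=[]
Op 6: conn=41 S1=6 S2=46 S3=25 S4=22 blocked=[]
Op 7: conn=32 S1=6 S2=46 S3=16 S4=22 blocked=[]
Op 8: conn=13 S1=6 S2=46 S3=-3 S4=22 blocked=[3]
Op 9: conn=7 S1=0 S2=46 S3=-3 S4=22 blocked=[1, 3]

Answer: S1 S3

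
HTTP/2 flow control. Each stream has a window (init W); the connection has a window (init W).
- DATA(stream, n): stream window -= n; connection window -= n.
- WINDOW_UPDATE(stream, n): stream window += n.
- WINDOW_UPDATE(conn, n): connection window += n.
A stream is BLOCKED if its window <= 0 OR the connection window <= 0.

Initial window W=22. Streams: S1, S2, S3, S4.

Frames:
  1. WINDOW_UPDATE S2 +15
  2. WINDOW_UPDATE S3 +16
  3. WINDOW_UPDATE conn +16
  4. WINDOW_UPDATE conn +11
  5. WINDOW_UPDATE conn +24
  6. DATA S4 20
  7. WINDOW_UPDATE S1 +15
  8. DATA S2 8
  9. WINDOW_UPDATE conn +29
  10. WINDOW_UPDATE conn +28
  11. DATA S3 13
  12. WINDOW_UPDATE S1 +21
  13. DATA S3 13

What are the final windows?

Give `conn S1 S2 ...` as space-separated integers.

Op 1: conn=22 S1=22 S2=37 S3=22 S4=22 blocked=[]
Op 2: conn=22 S1=22 S2=37 S3=38 S4=22 blocked=[]
Op 3: conn=38 S1=22 S2=37 S3=38 S4=22 blocked=[]
Op 4: conn=49 S1=22 S2=37 S3=38 S4=22 blocked=[]
Op 5: conn=73 S1=22 S2=37 S3=38 S4=22 blocked=[]
Op 6: conn=53 S1=22 S2=37 S3=38 S4=2 blocked=[]
Op 7: conn=53 S1=37 S2=37 S3=38 S4=2 blocked=[]
Op 8: conn=45 S1=37 S2=29 S3=38 S4=2 blocked=[]
Op 9: conn=74 S1=37 S2=29 S3=38 S4=2 blocked=[]
Op 10: conn=102 S1=37 S2=29 S3=38 S4=2 blocked=[]
Op 11: conn=89 S1=37 S2=29 S3=25 S4=2 blocked=[]
Op 12: conn=89 S1=58 S2=29 S3=25 S4=2 blocked=[]
Op 13: conn=76 S1=58 S2=29 S3=12 S4=2 blocked=[]

Answer: 76 58 29 12 2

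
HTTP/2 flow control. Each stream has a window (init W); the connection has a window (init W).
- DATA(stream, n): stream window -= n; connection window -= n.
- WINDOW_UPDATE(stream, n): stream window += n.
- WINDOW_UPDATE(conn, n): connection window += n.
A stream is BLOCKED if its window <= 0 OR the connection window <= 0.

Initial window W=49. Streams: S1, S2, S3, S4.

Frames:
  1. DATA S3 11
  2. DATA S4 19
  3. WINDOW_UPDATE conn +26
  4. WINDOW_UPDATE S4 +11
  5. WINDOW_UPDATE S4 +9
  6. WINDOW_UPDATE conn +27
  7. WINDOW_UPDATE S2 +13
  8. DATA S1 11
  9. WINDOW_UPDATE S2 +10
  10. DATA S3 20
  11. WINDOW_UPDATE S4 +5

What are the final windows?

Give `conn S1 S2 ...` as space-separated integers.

Answer: 41 38 72 18 55

Derivation:
Op 1: conn=38 S1=49 S2=49 S3=38 S4=49 blocked=[]
Op 2: conn=19 S1=49 S2=49 S3=38 S4=30 blocked=[]
Op 3: conn=45 S1=49 S2=49 S3=38 S4=30 blocked=[]
Op 4: conn=45 S1=49 S2=49 S3=38 S4=41 blocked=[]
Op 5: conn=45 S1=49 S2=49 S3=38 S4=50 blocked=[]
Op 6: conn=72 S1=49 S2=49 S3=38 S4=50 blocked=[]
Op 7: conn=72 S1=49 S2=62 S3=38 S4=50 blocked=[]
Op 8: conn=61 S1=38 S2=62 S3=38 S4=50 blocked=[]
Op 9: conn=61 S1=38 S2=72 S3=38 S4=50 blocked=[]
Op 10: conn=41 S1=38 S2=72 S3=18 S4=50 blocked=[]
Op 11: conn=41 S1=38 S2=72 S3=18 S4=55 blocked=[]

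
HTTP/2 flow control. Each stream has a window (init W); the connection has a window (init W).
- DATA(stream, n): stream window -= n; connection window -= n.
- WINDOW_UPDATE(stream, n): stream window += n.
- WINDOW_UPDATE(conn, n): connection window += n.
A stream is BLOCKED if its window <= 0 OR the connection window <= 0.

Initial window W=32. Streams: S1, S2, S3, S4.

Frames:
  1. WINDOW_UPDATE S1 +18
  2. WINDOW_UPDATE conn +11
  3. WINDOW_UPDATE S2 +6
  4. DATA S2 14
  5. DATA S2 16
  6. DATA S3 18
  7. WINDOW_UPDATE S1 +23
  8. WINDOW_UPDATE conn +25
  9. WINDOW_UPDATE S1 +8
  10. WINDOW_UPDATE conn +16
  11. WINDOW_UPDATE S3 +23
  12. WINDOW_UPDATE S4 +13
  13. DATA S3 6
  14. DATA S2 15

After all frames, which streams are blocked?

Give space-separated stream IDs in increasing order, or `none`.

Answer: S2

Derivation:
Op 1: conn=32 S1=50 S2=32 S3=32 S4=32 blocked=[]
Op 2: conn=43 S1=50 S2=32 S3=32 S4=32 blocked=[]
Op 3: conn=43 S1=50 S2=38 S3=32 S4=32 blocked=[]
Op 4: conn=29 S1=50 S2=24 S3=32 S4=32 blocked=[]
Op 5: conn=13 S1=50 S2=8 S3=32 S4=32 blocked=[]
Op 6: conn=-5 S1=50 S2=8 S3=14 S4=32 blocked=[1, 2, 3, 4]
Op 7: conn=-5 S1=73 S2=8 S3=14 S4=32 blocked=[1, 2, 3, 4]
Op 8: conn=20 S1=73 S2=8 S3=14 S4=32 blocked=[]
Op 9: conn=20 S1=81 S2=8 S3=14 S4=32 blocked=[]
Op 10: conn=36 S1=81 S2=8 S3=14 S4=32 blocked=[]
Op 11: conn=36 S1=81 S2=8 S3=37 S4=32 blocked=[]
Op 12: conn=36 S1=81 S2=8 S3=37 S4=45 blocked=[]
Op 13: conn=30 S1=81 S2=8 S3=31 S4=45 blocked=[]
Op 14: conn=15 S1=81 S2=-7 S3=31 S4=45 blocked=[2]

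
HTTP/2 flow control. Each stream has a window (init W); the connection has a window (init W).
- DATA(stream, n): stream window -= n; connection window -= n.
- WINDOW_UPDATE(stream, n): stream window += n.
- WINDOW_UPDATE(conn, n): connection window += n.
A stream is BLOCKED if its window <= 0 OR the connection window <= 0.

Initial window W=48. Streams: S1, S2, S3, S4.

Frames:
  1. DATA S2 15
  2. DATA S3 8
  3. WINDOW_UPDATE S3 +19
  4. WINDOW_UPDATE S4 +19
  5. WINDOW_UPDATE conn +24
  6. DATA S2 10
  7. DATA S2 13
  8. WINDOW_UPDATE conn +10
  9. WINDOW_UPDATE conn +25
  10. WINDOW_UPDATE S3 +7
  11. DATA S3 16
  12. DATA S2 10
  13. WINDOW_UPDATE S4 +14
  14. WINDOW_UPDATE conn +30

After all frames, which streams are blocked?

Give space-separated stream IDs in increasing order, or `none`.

Op 1: conn=33 S1=48 S2=33 S3=48 S4=48 blocked=[]
Op 2: conn=25 S1=48 S2=33 S3=40 S4=48 blocked=[]
Op 3: conn=25 S1=48 S2=33 S3=59 S4=48 blocked=[]
Op 4: conn=25 S1=48 S2=33 S3=59 S4=67 blocked=[]
Op 5: conn=49 S1=48 S2=33 S3=59 S4=67 blocked=[]
Op 6: conn=39 S1=48 S2=23 S3=59 S4=67 blocked=[]
Op 7: conn=26 S1=48 S2=10 S3=59 S4=67 blocked=[]
Op 8: conn=36 S1=48 S2=10 S3=59 S4=67 blocked=[]
Op 9: conn=61 S1=48 S2=10 S3=59 S4=67 blocked=[]
Op 10: conn=61 S1=48 S2=10 S3=66 S4=67 blocked=[]
Op 11: conn=45 S1=48 S2=10 S3=50 S4=67 blocked=[]
Op 12: conn=35 S1=48 S2=0 S3=50 S4=67 blocked=[2]
Op 13: conn=35 S1=48 S2=0 S3=50 S4=81 blocked=[2]
Op 14: conn=65 S1=48 S2=0 S3=50 S4=81 blocked=[2]

Answer: S2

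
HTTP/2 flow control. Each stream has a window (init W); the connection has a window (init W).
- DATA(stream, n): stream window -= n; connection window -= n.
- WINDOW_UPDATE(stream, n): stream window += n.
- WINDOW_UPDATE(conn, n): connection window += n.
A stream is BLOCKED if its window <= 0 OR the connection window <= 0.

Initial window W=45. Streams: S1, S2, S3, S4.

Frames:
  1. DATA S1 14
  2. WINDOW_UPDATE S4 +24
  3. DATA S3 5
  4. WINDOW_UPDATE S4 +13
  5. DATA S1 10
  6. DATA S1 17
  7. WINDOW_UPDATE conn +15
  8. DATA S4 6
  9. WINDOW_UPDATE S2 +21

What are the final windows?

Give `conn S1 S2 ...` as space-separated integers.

Op 1: conn=31 S1=31 S2=45 S3=45 S4=45 blocked=[]
Op 2: conn=31 S1=31 S2=45 S3=45 S4=69 blocked=[]
Op 3: conn=26 S1=31 S2=45 S3=40 S4=69 blocked=[]
Op 4: conn=26 S1=31 S2=45 S3=40 S4=82 blocked=[]
Op 5: conn=16 S1=21 S2=45 S3=40 S4=82 blocked=[]
Op 6: conn=-1 S1=4 S2=45 S3=40 S4=82 blocked=[1, 2, 3, 4]
Op 7: conn=14 S1=4 S2=45 S3=40 S4=82 blocked=[]
Op 8: conn=8 S1=4 S2=45 S3=40 S4=76 blocked=[]
Op 9: conn=8 S1=4 S2=66 S3=40 S4=76 blocked=[]

Answer: 8 4 66 40 76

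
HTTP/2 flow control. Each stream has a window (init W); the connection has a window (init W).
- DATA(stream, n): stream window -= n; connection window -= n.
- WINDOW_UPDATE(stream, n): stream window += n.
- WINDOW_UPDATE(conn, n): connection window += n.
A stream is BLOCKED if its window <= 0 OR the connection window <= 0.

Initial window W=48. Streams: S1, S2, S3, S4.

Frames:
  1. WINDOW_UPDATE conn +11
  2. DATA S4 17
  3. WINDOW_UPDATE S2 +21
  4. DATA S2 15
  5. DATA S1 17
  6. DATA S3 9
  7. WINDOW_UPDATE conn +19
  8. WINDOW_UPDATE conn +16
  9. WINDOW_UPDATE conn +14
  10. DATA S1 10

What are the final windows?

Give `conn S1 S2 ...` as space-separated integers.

Answer: 40 21 54 39 31

Derivation:
Op 1: conn=59 S1=48 S2=48 S3=48 S4=48 blocked=[]
Op 2: conn=42 S1=48 S2=48 S3=48 S4=31 blocked=[]
Op 3: conn=42 S1=48 S2=69 S3=48 S4=31 blocked=[]
Op 4: conn=27 S1=48 S2=54 S3=48 S4=31 blocked=[]
Op 5: conn=10 S1=31 S2=54 S3=48 S4=31 blocked=[]
Op 6: conn=1 S1=31 S2=54 S3=39 S4=31 blocked=[]
Op 7: conn=20 S1=31 S2=54 S3=39 S4=31 blocked=[]
Op 8: conn=36 S1=31 S2=54 S3=39 S4=31 blocked=[]
Op 9: conn=50 S1=31 S2=54 S3=39 S4=31 blocked=[]
Op 10: conn=40 S1=21 S2=54 S3=39 S4=31 blocked=[]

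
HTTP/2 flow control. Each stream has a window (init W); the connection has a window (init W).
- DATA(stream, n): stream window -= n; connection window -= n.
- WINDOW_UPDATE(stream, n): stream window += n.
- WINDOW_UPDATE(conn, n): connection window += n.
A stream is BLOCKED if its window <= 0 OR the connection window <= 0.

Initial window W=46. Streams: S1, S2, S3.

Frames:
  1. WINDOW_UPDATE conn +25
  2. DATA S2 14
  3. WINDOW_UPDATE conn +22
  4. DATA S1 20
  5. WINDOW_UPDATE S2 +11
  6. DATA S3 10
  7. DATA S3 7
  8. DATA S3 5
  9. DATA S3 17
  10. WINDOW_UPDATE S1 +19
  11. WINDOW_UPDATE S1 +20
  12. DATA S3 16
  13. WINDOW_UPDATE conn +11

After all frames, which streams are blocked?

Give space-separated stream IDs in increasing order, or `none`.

Answer: S3

Derivation:
Op 1: conn=71 S1=46 S2=46 S3=46 blocked=[]
Op 2: conn=57 S1=46 S2=32 S3=46 blocked=[]
Op 3: conn=79 S1=46 S2=32 S3=46 blocked=[]
Op 4: conn=59 S1=26 S2=32 S3=46 blocked=[]
Op 5: conn=59 S1=26 S2=43 S3=46 blocked=[]
Op 6: conn=49 S1=26 S2=43 S3=36 blocked=[]
Op 7: conn=42 S1=26 S2=43 S3=29 blocked=[]
Op 8: conn=37 S1=26 S2=43 S3=24 blocked=[]
Op 9: conn=20 S1=26 S2=43 S3=7 blocked=[]
Op 10: conn=20 S1=45 S2=43 S3=7 blocked=[]
Op 11: conn=20 S1=65 S2=43 S3=7 blocked=[]
Op 12: conn=4 S1=65 S2=43 S3=-9 blocked=[3]
Op 13: conn=15 S1=65 S2=43 S3=-9 blocked=[3]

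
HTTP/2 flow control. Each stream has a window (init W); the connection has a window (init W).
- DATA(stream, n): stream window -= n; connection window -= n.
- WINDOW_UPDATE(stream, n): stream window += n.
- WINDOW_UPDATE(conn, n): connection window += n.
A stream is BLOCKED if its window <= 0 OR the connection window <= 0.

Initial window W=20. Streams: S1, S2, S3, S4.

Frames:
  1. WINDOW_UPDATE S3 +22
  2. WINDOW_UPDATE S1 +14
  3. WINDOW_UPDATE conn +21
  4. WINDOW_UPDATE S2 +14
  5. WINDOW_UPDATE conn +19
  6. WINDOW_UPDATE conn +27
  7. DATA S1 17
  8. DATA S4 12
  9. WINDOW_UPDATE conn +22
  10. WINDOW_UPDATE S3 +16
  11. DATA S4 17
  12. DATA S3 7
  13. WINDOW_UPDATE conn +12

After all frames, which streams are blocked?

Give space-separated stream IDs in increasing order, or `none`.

Answer: S4

Derivation:
Op 1: conn=20 S1=20 S2=20 S3=42 S4=20 blocked=[]
Op 2: conn=20 S1=34 S2=20 S3=42 S4=20 blocked=[]
Op 3: conn=41 S1=34 S2=20 S3=42 S4=20 blocked=[]
Op 4: conn=41 S1=34 S2=34 S3=42 S4=20 blocked=[]
Op 5: conn=60 S1=34 S2=34 S3=42 S4=20 blocked=[]
Op 6: conn=87 S1=34 S2=34 S3=42 S4=20 blocked=[]
Op 7: conn=70 S1=17 S2=34 S3=42 S4=20 blocked=[]
Op 8: conn=58 S1=17 S2=34 S3=42 S4=8 blocked=[]
Op 9: conn=80 S1=17 S2=34 S3=42 S4=8 blocked=[]
Op 10: conn=80 S1=17 S2=34 S3=58 S4=8 blocked=[]
Op 11: conn=63 S1=17 S2=34 S3=58 S4=-9 blocked=[4]
Op 12: conn=56 S1=17 S2=34 S3=51 S4=-9 blocked=[4]
Op 13: conn=68 S1=17 S2=34 S3=51 S4=-9 blocked=[4]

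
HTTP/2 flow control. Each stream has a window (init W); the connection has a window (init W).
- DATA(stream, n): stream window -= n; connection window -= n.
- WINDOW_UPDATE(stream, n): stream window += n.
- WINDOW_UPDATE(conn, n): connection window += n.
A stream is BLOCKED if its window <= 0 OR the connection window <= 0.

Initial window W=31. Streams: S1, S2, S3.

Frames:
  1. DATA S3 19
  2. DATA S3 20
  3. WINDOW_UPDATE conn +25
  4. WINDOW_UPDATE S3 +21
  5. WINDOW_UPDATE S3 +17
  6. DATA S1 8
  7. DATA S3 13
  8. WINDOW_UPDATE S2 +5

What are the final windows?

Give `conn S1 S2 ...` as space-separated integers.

Op 1: conn=12 S1=31 S2=31 S3=12 blocked=[]
Op 2: conn=-8 S1=31 S2=31 S3=-8 blocked=[1, 2, 3]
Op 3: conn=17 S1=31 S2=31 S3=-8 blocked=[3]
Op 4: conn=17 S1=31 S2=31 S3=13 blocked=[]
Op 5: conn=17 S1=31 S2=31 S3=30 blocked=[]
Op 6: conn=9 S1=23 S2=31 S3=30 blocked=[]
Op 7: conn=-4 S1=23 S2=31 S3=17 blocked=[1, 2, 3]
Op 8: conn=-4 S1=23 S2=36 S3=17 blocked=[1, 2, 3]

Answer: -4 23 36 17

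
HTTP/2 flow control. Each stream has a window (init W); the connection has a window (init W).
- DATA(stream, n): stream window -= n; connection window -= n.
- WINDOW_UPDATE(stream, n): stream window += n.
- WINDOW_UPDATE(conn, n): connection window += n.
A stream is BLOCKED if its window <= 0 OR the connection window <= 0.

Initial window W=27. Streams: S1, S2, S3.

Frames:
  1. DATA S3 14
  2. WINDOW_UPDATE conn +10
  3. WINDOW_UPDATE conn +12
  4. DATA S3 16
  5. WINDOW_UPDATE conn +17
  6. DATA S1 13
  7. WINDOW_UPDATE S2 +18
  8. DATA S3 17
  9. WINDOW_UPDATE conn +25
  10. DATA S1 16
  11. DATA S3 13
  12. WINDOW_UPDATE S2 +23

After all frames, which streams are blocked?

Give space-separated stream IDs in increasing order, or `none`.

Answer: S1 S3

Derivation:
Op 1: conn=13 S1=27 S2=27 S3=13 blocked=[]
Op 2: conn=23 S1=27 S2=27 S3=13 blocked=[]
Op 3: conn=35 S1=27 S2=27 S3=13 blocked=[]
Op 4: conn=19 S1=27 S2=27 S3=-3 blocked=[3]
Op 5: conn=36 S1=27 S2=27 S3=-3 blocked=[3]
Op 6: conn=23 S1=14 S2=27 S3=-3 blocked=[3]
Op 7: conn=23 S1=14 S2=45 S3=-3 blocked=[3]
Op 8: conn=6 S1=14 S2=45 S3=-20 blocked=[3]
Op 9: conn=31 S1=14 S2=45 S3=-20 blocked=[3]
Op 10: conn=15 S1=-2 S2=45 S3=-20 blocked=[1, 3]
Op 11: conn=2 S1=-2 S2=45 S3=-33 blocked=[1, 3]
Op 12: conn=2 S1=-2 S2=68 S3=-33 blocked=[1, 3]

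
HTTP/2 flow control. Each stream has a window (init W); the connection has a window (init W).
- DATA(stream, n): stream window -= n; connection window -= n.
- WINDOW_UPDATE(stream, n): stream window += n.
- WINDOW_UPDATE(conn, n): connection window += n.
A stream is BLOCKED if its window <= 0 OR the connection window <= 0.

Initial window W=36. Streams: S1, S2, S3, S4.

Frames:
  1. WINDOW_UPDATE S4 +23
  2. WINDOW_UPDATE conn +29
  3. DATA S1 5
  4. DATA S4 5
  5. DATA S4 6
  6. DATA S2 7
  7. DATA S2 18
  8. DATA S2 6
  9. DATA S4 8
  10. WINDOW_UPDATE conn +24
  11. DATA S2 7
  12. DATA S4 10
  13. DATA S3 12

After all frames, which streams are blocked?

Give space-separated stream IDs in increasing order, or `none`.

Answer: S2

Derivation:
Op 1: conn=36 S1=36 S2=36 S3=36 S4=59 blocked=[]
Op 2: conn=65 S1=36 S2=36 S3=36 S4=59 blocked=[]
Op 3: conn=60 S1=31 S2=36 S3=36 S4=59 blocked=[]
Op 4: conn=55 S1=31 S2=36 S3=36 S4=54 blocked=[]
Op 5: conn=49 S1=31 S2=36 S3=36 S4=48 blocked=[]
Op 6: conn=42 S1=31 S2=29 S3=36 S4=48 blocked=[]
Op 7: conn=24 S1=31 S2=11 S3=36 S4=48 blocked=[]
Op 8: conn=18 S1=31 S2=5 S3=36 S4=48 blocked=[]
Op 9: conn=10 S1=31 S2=5 S3=36 S4=40 blocked=[]
Op 10: conn=34 S1=31 S2=5 S3=36 S4=40 blocked=[]
Op 11: conn=27 S1=31 S2=-2 S3=36 S4=40 blocked=[2]
Op 12: conn=17 S1=31 S2=-2 S3=36 S4=30 blocked=[2]
Op 13: conn=5 S1=31 S2=-2 S3=24 S4=30 blocked=[2]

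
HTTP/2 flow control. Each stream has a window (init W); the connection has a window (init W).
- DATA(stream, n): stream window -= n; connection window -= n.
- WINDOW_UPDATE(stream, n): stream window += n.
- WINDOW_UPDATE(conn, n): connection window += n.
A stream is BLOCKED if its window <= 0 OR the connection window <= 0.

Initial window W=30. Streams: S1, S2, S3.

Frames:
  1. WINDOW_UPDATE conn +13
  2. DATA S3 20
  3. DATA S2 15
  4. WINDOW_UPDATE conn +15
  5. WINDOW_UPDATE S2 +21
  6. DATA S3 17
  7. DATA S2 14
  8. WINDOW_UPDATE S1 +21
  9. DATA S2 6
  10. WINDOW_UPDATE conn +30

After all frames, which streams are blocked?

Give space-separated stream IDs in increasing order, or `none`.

Answer: S3

Derivation:
Op 1: conn=43 S1=30 S2=30 S3=30 blocked=[]
Op 2: conn=23 S1=30 S2=30 S3=10 blocked=[]
Op 3: conn=8 S1=30 S2=15 S3=10 blocked=[]
Op 4: conn=23 S1=30 S2=15 S3=10 blocked=[]
Op 5: conn=23 S1=30 S2=36 S3=10 blocked=[]
Op 6: conn=6 S1=30 S2=36 S3=-7 blocked=[3]
Op 7: conn=-8 S1=30 S2=22 S3=-7 blocked=[1, 2, 3]
Op 8: conn=-8 S1=51 S2=22 S3=-7 blocked=[1, 2, 3]
Op 9: conn=-14 S1=51 S2=16 S3=-7 blocked=[1, 2, 3]
Op 10: conn=16 S1=51 S2=16 S3=-7 blocked=[3]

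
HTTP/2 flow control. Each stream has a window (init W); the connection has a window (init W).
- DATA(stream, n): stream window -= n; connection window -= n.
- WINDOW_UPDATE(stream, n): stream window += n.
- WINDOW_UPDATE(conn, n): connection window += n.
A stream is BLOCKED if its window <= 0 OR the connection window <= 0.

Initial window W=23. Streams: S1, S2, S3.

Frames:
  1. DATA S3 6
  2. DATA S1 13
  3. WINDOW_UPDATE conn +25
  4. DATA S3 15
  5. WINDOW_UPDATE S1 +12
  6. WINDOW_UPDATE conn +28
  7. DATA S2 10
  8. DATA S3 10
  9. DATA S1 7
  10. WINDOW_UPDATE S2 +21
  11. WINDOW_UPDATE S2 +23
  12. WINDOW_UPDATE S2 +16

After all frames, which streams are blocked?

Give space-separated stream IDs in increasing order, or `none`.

Answer: S3

Derivation:
Op 1: conn=17 S1=23 S2=23 S3=17 blocked=[]
Op 2: conn=4 S1=10 S2=23 S3=17 blocked=[]
Op 3: conn=29 S1=10 S2=23 S3=17 blocked=[]
Op 4: conn=14 S1=10 S2=23 S3=2 blocked=[]
Op 5: conn=14 S1=22 S2=23 S3=2 blocked=[]
Op 6: conn=42 S1=22 S2=23 S3=2 blocked=[]
Op 7: conn=32 S1=22 S2=13 S3=2 blocked=[]
Op 8: conn=22 S1=22 S2=13 S3=-8 blocked=[3]
Op 9: conn=15 S1=15 S2=13 S3=-8 blocked=[3]
Op 10: conn=15 S1=15 S2=34 S3=-8 blocked=[3]
Op 11: conn=15 S1=15 S2=57 S3=-8 blocked=[3]
Op 12: conn=15 S1=15 S2=73 S3=-8 blocked=[3]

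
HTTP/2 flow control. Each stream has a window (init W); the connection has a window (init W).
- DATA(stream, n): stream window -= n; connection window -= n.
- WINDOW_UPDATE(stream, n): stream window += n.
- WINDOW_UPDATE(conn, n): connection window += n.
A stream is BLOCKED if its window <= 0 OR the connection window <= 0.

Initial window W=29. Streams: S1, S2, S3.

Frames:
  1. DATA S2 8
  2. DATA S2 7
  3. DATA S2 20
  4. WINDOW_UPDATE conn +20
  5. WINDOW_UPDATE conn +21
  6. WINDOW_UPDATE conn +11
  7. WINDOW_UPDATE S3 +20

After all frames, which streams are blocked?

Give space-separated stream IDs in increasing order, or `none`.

Answer: S2

Derivation:
Op 1: conn=21 S1=29 S2=21 S3=29 blocked=[]
Op 2: conn=14 S1=29 S2=14 S3=29 blocked=[]
Op 3: conn=-6 S1=29 S2=-6 S3=29 blocked=[1, 2, 3]
Op 4: conn=14 S1=29 S2=-6 S3=29 blocked=[2]
Op 5: conn=35 S1=29 S2=-6 S3=29 blocked=[2]
Op 6: conn=46 S1=29 S2=-6 S3=29 blocked=[2]
Op 7: conn=46 S1=29 S2=-6 S3=49 blocked=[2]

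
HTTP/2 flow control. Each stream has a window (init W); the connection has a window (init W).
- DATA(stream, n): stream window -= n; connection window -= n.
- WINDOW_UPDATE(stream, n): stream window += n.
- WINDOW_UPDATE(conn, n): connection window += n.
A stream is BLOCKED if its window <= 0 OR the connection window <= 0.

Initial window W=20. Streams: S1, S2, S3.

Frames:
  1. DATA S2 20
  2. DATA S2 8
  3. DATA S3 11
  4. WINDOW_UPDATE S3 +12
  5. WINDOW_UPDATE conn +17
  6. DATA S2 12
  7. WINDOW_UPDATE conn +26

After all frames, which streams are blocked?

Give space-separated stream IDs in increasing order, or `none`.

Answer: S2

Derivation:
Op 1: conn=0 S1=20 S2=0 S3=20 blocked=[1, 2, 3]
Op 2: conn=-8 S1=20 S2=-8 S3=20 blocked=[1, 2, 3]
Op 3: conn=-19 S1=20 S2=-8 S3=9 blocked=[1, 2, 3]
Op 4: conn=-19 S1=20 S2=-8 S3=21 blocked=[1, 2, 3]
Op 5: conn=-2 S1=20 S2=-8 S3=21 blocked=[1, 2, 3]
Op 6: conn=-14 S1=20 S2=-20 S3=21 blocked=[1, 2, 3]
Op 7: conn=12 S1=20 S2=-20 S3=21 blocked=[2]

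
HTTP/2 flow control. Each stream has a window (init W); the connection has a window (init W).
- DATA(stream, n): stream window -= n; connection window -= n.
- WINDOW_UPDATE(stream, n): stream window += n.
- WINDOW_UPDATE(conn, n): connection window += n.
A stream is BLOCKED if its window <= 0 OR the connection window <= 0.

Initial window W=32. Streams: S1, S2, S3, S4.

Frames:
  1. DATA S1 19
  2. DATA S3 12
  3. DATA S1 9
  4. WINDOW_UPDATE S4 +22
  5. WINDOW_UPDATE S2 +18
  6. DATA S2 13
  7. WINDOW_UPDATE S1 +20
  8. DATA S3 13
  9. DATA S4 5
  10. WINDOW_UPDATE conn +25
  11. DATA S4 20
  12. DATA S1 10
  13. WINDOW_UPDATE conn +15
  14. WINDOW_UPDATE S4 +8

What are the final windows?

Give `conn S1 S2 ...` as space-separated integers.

Answer: -29 14 37 7 37

Derivation:
Op 1: conn=13 S1=13 S2=32 S3=32 S4=32 blocked=[]
Op 2: conn=1 S1=13 S2=32 S3=20 S4=32 blocked=[]
Op 3: conn=-8 S1=4 S2=32 S3=20 S4=32 blocked=[1, 2, 3, 4]
Op 4: conn=-8 S1=4 S2=32 S3=20 S4=54 blocked=[1, 2, 3, 4]
Op 5: conn=-8 S1=4 S2=50 S3=20 S4=54 blocked=[1, 2, 3, 4]
Op 6: conn=-21 S1=4 S2=37 S3=20 S4=54 blocked=[1, 2, 3, 4]
Op 7: conn=-21 S1=24 S2=37 S3=20 S4=54 blocked=[1, 2, 3, 4]
Op 8: conn=-34 S1=24 S2=37 S3=7 S4=54 blocked=[1, 2, 3, 4]
Op 9: conn=-39 S1=24 S2=37 S3=7 S4=49 blocked=[1, 2, 3, 4]
Op 10: conn=-14 S1=24 S2=37 S3=7 S4=49 blocked=[1, 2, 3, 4]
Op 11: conn=-34 S1=24 S2=37 S3=7 S4=29 blocked=[1, 2, 3, 4]
Op 12: conn=-44 S1=14 S2=37 S3=7 S4=29 blocked=[1, 2, 3, 4]
Op 13: conn=-29 S1=14 S2=37 S3=7 S4=29 blocked=[1, 2, 3, 4]
Op 14: conn=-29 S1=14 S2=37 S3=7 S4=37 blocked=[1, 2, 3, 4]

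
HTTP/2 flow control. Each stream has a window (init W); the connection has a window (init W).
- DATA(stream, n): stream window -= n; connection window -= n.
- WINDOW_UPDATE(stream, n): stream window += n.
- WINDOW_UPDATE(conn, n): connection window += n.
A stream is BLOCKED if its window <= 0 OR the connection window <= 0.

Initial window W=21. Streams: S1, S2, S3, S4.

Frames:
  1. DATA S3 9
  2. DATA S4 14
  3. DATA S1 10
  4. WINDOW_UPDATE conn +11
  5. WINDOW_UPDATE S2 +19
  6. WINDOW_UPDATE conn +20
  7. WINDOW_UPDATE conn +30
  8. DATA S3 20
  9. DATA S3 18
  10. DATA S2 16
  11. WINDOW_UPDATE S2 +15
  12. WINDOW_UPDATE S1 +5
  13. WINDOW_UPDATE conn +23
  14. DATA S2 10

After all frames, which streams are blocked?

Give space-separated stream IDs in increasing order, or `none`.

Op 1: conn=12 S1=21 S2=21 S3=12 S4=21 blocked=[]
Op 2: conn=-2 S1=21 S2=21 S3=12 S4=7 blocked=[1, 2, 3, 4]
Op 3: conn=-12 S1=11 S2=21 S3=12 S4=7 blocked=[1, 2, 3, 4]
Op 4: conn=-1 S1=11 S2=21 S3=12 S4=7 blocked=[1, 2, 3, 4]
Op 5: conn=-1 S1=11 S2=40 S3=12 S4=7 blocked=[1, 2, 3, 4]
Op 6: conn=19 S1=11 S2=40 S3=12 S4=7 blocked=[]
Op 7: conn=49 S1=11 S2=40 S3=12 S4=7 blocked=[]
Op 8: conn=29 S1=11 S2=40 S3=-8 S4=7 blocked=[3]
Op 9: conn=11 S1=11 S2=40 S3=-26 S4=7 blocked=[3]
Op 10: conn=-5 S1=11 S2=24 S3=-26 S4=7 blocked=[1, 2, 3, 4]
Op 11: conn=-5 S1=11 S2=39 S3=-26 S4=7 blocked=[1, 2, 3, 4]
Op 12: conn=-5 S1=16 S2=39 S3=-26 S4=7 blocked=[1, 2, 3, 4]
Op 13: conn=18 S1=16 S2=39 S3=-26 S4=7 blocked=[3]
Op 14: conn=8 S1=16 S2=29 S3=-26 S4=7 blocked=[3]

Answer: S3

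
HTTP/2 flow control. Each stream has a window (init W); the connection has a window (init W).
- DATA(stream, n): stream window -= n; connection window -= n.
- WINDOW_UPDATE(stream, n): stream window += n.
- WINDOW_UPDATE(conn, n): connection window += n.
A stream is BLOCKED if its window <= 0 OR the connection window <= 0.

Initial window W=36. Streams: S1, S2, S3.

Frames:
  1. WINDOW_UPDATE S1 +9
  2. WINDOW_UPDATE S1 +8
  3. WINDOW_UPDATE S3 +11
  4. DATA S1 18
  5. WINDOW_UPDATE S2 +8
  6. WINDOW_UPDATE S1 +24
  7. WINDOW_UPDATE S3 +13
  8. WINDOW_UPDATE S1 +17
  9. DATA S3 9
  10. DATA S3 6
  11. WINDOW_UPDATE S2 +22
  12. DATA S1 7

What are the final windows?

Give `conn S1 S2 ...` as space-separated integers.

Answer: -4 69 66 45

Derivation:
Op 1: conn=36 S1=45 S2=36 S3=36 blocked=[]
Op 2: conn=36 S1=53 S2=36 S3=36 blocked=[]
Op 3: conn=36 S1=53 S2=36 S3=47 blocked=[]
Op 4: conn=18 S1=35 S2=36 S3=47 blocked=[]
Op 5: conn=18 S1=35 S2=44 S3=47 blocked=[]
Op 6: conn=18 S1=59 S2=44 S3=47 blocked=[]
Op 7: conn=18 S1=59 S2=44 S3=60 blocked=[]
Op 8: conn=18 S1=76 S2=44 S3=60 blocked=[]
Op 9: conn=9 S1=76 S2=44 S3=51 blocked=[]
Op 10: conn=3 S1=76 S2=44 S3=45 blocked=[]
Op 11: conn=3 S1=76 S2=66 S3=45 blocked=[]
Op 12: conn=-4 S1=69 S2=66 S3=45 blocked=[1, 2, 3]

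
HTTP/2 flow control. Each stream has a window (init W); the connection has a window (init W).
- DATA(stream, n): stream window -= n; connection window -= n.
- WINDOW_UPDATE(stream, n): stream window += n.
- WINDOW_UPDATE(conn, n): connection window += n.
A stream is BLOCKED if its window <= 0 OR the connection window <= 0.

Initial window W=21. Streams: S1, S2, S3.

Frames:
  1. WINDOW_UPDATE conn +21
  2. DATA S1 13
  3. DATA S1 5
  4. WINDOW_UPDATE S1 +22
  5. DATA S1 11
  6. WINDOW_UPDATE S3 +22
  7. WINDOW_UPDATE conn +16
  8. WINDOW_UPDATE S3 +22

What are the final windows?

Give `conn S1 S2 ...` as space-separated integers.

Answer: 29 14 21 65

Derivation:
Op 1: conn=42 S1=21 S2=21 S3=21 blocked=[]
Op 2: conn=29 S1=8 S2=21 S3=21 blocked=[]
Op 3: conn=24 S1=3 S2=21 S3=21 blocked=[]
Op 4: conn=24 S1=25 S2=21 S3=21 blocked=[]
Op 5: conn=13 S1=14 S2=21 S3=21 blocked=[]
Op 6: conn=13 S1=14 S2=21 S3=43 blocked=[]
Op 7: conn=29 S1=14 S2=21 S3=43 blocked=[]
Op 8: conn=29 S1=14 S2=21 S3=65 blocked=[]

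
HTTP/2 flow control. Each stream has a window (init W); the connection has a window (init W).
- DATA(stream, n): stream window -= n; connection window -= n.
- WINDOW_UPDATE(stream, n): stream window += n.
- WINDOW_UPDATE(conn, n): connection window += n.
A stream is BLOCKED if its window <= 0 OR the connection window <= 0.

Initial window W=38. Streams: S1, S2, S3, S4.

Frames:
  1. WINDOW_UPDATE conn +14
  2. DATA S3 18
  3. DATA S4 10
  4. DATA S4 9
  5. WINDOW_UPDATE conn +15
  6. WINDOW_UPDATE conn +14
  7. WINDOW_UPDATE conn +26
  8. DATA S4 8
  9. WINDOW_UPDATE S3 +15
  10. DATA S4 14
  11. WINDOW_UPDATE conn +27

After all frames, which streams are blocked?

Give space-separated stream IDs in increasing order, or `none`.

Answer: S4

Derivation:
Op 1: conn=52 S1=38 S2=38 S3=38 S4=38 blocked=[]
Op 2: conn=34 S1=38 S2=38 S3=20 S4=38 blocked=[]
Op 3: conn=24 S1=38 S2=38 S3=20 S4=28 blocked=[]
Op 4: conn=15 S1=38 S2=38 S3=20 S4=19 blocked=[]
Op 5: conn=30 S1=38 S2=38 S3=20 S4=19 blocked=[]
Op 6: conn=44 S1=38 S2=38 S3=20 S4=19 blocked=[]
Op 7: conn=70 S1=38 S2=38 S3=20 S4=19 blocked=[]
Op 8: conn=62 S1=38 S2=38 S3=20 S4=11 blocked=[]
Op 9: conn=62 S1=38 S2=38 S3=35 S4=11 blocked=[]
Op 10: conn=48 S1=38 S2=38 S3=35 S4=-3 blocked=[4]
Op 11: conn=75 S1=38 S2=38 S3=35 S4=-3 blocked=[4]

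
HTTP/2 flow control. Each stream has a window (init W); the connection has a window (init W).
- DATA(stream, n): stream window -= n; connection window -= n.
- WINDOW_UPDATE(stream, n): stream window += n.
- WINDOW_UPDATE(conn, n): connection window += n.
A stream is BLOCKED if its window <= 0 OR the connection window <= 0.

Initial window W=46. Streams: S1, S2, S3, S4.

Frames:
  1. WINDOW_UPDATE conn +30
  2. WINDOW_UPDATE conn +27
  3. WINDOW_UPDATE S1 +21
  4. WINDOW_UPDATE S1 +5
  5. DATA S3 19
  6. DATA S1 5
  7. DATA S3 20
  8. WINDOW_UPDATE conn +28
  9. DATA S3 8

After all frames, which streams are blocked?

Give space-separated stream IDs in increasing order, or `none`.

Op 1: conn=76 S1=46 S2=46 S3=46 S4=46 blocked=[]
Op 2: conn=103 S1=46 S2=46 S3=46 S4=46 blocked=[]
Op 3: conn=103 S1=67 S2=46 S3=46 S4=46 blocked=[]
Op 4: conn=103 S1=72 S2=46 S3=46 S4=46 blocked=[]
Op 5: conn=84 S1=72 S2=46 S3=27 S4=46 blocked=[]
Op 6: conn=79 S1=67 S2=46 S3=27 S4=46 blocked=[]
Op 7: conn=59 S1=67 S2=46 S3=7 S4=46 blocked=[]
Op 8: conn=87 S1=67 S2=46 S3=7 S4=46 blocked=[]
Op 9: conn=79 S1=67 S2=46 S3=-1 S4=46 blocked=[3]

Answer: S3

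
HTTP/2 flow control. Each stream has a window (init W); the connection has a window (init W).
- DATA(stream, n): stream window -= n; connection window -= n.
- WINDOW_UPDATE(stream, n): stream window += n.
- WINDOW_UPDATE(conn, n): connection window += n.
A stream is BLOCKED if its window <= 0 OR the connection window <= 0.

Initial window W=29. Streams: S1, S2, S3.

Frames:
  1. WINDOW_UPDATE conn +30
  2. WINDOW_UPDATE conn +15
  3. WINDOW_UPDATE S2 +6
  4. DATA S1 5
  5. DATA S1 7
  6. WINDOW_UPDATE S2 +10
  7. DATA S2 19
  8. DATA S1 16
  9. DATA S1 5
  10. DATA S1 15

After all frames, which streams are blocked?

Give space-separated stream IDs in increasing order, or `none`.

Op 1: conn=59 S1=29 S2=29 S3=29 blocked=[]
Op 2: conn=74 S1=29 S2=29 S3=29 blocked=[]
Op 3: conn=74 S1=29 S2=35 S3=29 blocked=[]
Op 4: conn=69 S1=24 S2=35 S3=29 blocked=[]
Op 5: conn=62 S1=17 S2=35 S3=29 blocked=[]
Op 6: conn=62 S1=17 S2=45 S3=29 blocked=[]
Op 7: conn=43 S1=17 S2=26 S3=29 blocked=[]
Op 8: conn=27 S1=1 S2=26 S3=29 blocked=[]
Op 9: conn=22 S1=-4 S2=26 S3=29 blocked=[1]
Op 10: conn=7 S1=-19 S2=26 S3=29 blocked=[1]

Answer: S1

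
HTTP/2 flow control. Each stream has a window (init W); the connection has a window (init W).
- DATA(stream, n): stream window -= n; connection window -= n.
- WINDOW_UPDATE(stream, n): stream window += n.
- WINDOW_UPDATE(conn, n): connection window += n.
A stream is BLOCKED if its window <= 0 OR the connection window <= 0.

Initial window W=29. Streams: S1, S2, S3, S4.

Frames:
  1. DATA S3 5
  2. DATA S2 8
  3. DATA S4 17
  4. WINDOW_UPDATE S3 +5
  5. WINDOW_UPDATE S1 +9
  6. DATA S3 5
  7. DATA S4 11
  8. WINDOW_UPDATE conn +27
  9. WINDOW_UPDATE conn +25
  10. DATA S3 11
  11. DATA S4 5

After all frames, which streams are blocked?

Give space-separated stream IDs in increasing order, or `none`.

Op 1: conn=24 S1=29 S2=29 S3=24 S4=29 blocked=[]
Op 2: conn=16 S1=29 S2=21 S3=24 S4=29 blocked=[]
Op 3: conn=-1 S1=29 S2=21 S3=24 S4=12 blocked=[1, 2, 3, 4]
Op 4: conn=-1 S1=29 S2=21 S3=29 S4=12 blocked=[1, 2, 3, 4]
Op 5: conn=-1 S1=38 S2=21 S3=29 S4=12 blocked=[1, 2, 3, 4]
Op 6: conn=-6 S1=38 S2=21 S3=24 S4=12 blocked=[1, 2, 3, 4]
Op 7: conn=-17 S1=38 S2=21 S3=24 S4=1 blocked=[1, 2, 3, 4]
Op 8: conn=10 S1=38 S2=21 S3=24 S4=1 blocked=[]
Op 9: conn=35 S1=38 S2=21 S3=24 S4=1 blocked=[]
Op 10: conn=24 S1=38 S2=21 S3=13 S4=1 blocked=[]
Op 11: conn=19 S1=38 S2=21 S3=13 S4=-4 blocked=[4]

Answer: S4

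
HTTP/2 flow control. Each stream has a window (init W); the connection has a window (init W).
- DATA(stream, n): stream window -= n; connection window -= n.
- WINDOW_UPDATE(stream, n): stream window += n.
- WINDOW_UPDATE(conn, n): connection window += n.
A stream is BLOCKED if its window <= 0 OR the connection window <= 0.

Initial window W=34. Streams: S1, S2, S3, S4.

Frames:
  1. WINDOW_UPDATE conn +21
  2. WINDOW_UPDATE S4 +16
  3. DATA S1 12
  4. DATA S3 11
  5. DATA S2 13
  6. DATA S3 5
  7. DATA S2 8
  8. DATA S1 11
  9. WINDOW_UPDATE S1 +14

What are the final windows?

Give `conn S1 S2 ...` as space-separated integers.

Op 1: conn=55 S1=34 S2=34 S3=34 S4=34 blocked=[]
Op 2: conn=55 S1=34 S2=34 S3=34 S4=50 blocked=[]
Op 3: conn=43 S1=22 S2=34 S3=34 S4=50 blocked=[]
Op 4: conn=32 S1=22 S2=34 S3=23 S4=50 blocked=[]
Op 5: conn=19 S1=22 S2=21 S3=23 S4=50 blocked=[]
Op 6: conn=14 S1=22 S2=21 S3=18 S4=50 blocked=[]
Op 7: conn=6 S1=22 S2=13 S3=18 S4=50 blocked=[]
Op 8: conn=-5 S1=11 S2=13 S3=18 S4=50 blocked=[1, 2, 3, 4]
Op 9: conn=-5 S1=25 S2=13 S3=18 S4=50 blocked=[1, 2, 3, 4]

Answer: -5 25 13 18 50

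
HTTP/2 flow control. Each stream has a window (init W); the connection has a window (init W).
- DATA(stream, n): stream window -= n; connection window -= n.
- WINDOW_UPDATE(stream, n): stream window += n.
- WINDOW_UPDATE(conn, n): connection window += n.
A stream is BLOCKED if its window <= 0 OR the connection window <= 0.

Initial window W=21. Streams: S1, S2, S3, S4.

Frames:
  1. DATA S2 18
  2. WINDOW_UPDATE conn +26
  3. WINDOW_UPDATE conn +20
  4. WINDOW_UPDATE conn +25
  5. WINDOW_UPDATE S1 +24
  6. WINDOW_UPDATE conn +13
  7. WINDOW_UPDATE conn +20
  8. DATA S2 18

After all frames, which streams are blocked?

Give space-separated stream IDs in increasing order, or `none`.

Op 1: conn=3 S1=21 S2=3 S3=21 S4=21 blocked=[]
Op 2: conn=29 S1=21 S2=3 S3=21 S4=21 blocked=[]
Op 3: conn=49 S1=21 S2=3 S3=21 S4=21 blocked=[]
Op 4: conn=74 S1=21 S2=3 S3=21 S4=21 blocked=[]
Op 5: conn=74 S1=45 S2=3 S3=21 S4=21 blocked=[]
Op 6: conn=87 S1=45 S2=3 S3=21 S4=21 blocked=[]
Op 7: conn=107 S1=45 S2=3 S3=21 S4=21 blocked=[]
Op 8: conn=89 S1=45 S2=-15 S3=21 S4=21 blocked=[2]

Answer: S2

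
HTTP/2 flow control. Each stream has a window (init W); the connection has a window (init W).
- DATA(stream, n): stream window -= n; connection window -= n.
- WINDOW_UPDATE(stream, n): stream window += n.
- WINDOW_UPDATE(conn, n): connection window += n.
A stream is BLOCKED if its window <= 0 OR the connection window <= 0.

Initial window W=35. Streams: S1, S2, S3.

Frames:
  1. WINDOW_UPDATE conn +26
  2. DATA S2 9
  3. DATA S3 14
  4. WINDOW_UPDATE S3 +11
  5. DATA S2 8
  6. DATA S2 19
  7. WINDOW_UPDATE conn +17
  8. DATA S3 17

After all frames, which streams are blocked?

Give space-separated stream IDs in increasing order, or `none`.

Answer: S2

Derivation:
Op 1: conn=61 S1=35 S2=35 S3=35 blocked=[]
Op 2: conn=52 S1=35 S2=26 S3=35 blocked=[]
Op 3: conn=38 S1=35 S2=26 S3=21 blocked=[]
Op 4: conn=38 S1=35 S2=26 S3=32 blocked=[]
Op 5: conn=30 S1=35 S2=18 S3=32 blocked=[]
Op 6: conn=11 S1=35 S2=-1 S3=32 blocked=[2]
Op 7: conn=28 S1=35 S2=-1 S3=32 blocked=[2]
Op 8: conn=11 S1=35 S2=-1 S3=15 blocked=[2]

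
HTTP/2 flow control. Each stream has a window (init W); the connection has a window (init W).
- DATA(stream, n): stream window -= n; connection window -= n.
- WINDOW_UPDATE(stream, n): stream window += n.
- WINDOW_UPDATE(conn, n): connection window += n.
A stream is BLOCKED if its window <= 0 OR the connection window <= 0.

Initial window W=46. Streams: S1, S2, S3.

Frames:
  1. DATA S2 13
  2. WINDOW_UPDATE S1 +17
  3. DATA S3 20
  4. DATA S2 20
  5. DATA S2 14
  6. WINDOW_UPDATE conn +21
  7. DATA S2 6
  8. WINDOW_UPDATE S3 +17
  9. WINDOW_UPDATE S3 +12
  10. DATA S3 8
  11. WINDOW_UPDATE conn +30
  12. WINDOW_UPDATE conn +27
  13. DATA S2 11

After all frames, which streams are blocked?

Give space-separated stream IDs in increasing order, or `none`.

Op 1: conn=33 S1=46 S2=33 S3=46 blocked=[]
Op 2: conn=33 S1=63 S2=33 S3=46 blocked=[]
Op 3: conn=13 S1=63 S2=33 S3=26 blocked=[]
Op 4: conn=-7 S1=63 S2=13 S3=26 blocked=[1, 2, 3]
Op 5: conn=-21 S1=63 S2=-1 S3=26 blocked=[1, 2, 3]
Op 6: conn=0 S1=63 S2=-1 S3=26 blocked=[1, 2, 3]
Op 7: conn=-6 S1=63 S2=-7 S3=26 blocked=[1, 2, 3]
Op 8: conn=-6 S1=63 S2=-7 S3=43 blocked=[1, 2, 3]
Op 9: conn=-6 S1=63 S2=-7 S3=55 blocked=[1, 2, 3]
Op 10: conn=-14 S1=63 S2=-7 S3=47 blocked=[1, 2, 3]
Op 11: conn=16 S1=63 S2=-7 S3=47 blocked=[2]
Op 12: conn=43 S1=63 S2=-7 S3=47 blocked=[2]
Op 13: conn=32 S1=63 S2=-18 S3=47 blocked=[2]

Answer: S2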